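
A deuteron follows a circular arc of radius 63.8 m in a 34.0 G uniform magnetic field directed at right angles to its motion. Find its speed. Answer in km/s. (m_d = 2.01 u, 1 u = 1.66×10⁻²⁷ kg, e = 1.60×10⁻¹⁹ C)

From qvB = mv²/r, v = qBr/m.
v = (1×1.60×10^-19)(3.40×10^-3)(63.8) / (3.34×10^-27) = 1.04×10^7 m/s.

v ≈ 10400 km/s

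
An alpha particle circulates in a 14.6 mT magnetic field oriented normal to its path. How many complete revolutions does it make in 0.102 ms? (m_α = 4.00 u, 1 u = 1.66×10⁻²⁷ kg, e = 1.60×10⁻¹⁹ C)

N = 11

T = 2πm/(qB) = 2π(6.64×10^-27) / [(2×1.60×10^-19)(0.0146)] = 8.9299×10^-6 s.
N = t/T = 1.02×10^-4 / 8.9299×10^-6 ≈ 11.42, so 11 complete revolutions.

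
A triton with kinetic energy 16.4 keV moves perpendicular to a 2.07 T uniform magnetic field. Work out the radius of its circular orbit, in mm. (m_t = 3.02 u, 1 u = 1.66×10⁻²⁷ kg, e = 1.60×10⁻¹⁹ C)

Convert the energy: K = 16.4 keV = 2.62×10^-15 J.
v = √(2K/m) = √(2·2.62×10^-15/5.01×10^-27) = 1.02×10^6 m/s.
r = mv/(qB) = (5.01×10^-27)(1.02×10^6) / [(1×1.60×10^-19)(2.07)] = 0.0155 m.

r ≈ 15.5 mm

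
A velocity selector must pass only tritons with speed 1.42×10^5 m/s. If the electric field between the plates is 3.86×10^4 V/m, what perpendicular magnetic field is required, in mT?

B ≈ 272 mT

qE = qvB ⇒ B = E/v = (3.86×10^4) / (1.42×10^5) = 0.272 T.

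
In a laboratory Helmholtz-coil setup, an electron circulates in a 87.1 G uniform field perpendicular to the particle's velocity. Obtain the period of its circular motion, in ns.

T ≈ 4.11 ns

The cyclotron period is independent of speed: T = 2πm/(qB).
T = 2π(9.11×10^-31) / [(1×1.60×10^-19)(8.71×10^-3)] = 4.11×10^-9 s.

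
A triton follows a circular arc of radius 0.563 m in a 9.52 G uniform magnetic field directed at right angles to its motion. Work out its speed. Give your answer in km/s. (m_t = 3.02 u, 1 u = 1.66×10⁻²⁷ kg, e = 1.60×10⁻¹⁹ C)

From qvB = mv²/r, v = qBr/m.
v = (1×1.60×10^-19)(9.52×10^-4)(0.563) / (5.01×10^-27) = 1.71×10^4 m/s.

v ≈ 17.1 km/s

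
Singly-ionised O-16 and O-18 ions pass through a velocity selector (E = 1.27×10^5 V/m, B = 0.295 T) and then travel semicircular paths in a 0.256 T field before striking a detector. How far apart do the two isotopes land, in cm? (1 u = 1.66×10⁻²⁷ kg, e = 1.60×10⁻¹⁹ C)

Both emerge at v = E/B₁ = 4.31×10^5 m/s.
r = mv/(qB₂), so r₁ = 0.2792 m and r₂ = 0.3141 m, giving Δr = 0.0349 m.
After a semicircle each ion lands a diameter 2r from the entry slit, so the separation is 2Δr = 0.0698 m.

Δd ≈ 6.98 cm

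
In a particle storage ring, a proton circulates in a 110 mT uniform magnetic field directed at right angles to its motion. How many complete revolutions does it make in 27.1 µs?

T = 2πm/(qB) = 2π(1.67×10^-27) / [(1×1.60×10^-19)(0.110)] = 5.9619×10^-7 s.
N = t/T = 2.71×10^-5 / 5.9619×10^-7 ≈ 45.46, so 45 complete revolutions.

N = 45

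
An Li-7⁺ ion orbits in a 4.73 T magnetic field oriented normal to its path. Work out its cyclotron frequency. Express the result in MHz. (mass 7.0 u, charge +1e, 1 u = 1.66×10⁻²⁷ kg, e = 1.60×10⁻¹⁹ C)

f ≈ 10.4 MHz

f = qB/(2πm) = (1×1.60×10^-19)(4.73) / [2π(1.16×10^-26)] = 1.04×10^7 Hz.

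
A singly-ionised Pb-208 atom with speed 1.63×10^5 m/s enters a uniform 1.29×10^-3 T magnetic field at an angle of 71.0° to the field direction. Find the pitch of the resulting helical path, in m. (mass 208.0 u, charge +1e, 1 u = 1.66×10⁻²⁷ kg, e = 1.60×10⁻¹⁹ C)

The velocity component along B is v∥ = v cos71.0° = 5.31×10^4 m/s.
The cyclotron period T = 2πm/(qB) = 0.0105 s is set by m, q, B alone.
Pitch = v∥·T = (5.31×10^4)(0.0105) = 558 m.

pitch ≈ 558 m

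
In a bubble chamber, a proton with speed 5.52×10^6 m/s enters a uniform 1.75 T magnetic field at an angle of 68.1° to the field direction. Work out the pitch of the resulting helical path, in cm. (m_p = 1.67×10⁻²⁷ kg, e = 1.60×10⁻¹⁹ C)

pitch ≈ 7.72 cm

The velocity component along B is v∥ = v cos68.1° = 2.06×10^6 m/s.
The cyclotron period T = 2πm/(qB) = 3.75×10^-8 s is set by m, q, B alone.
Pitch = v∥·T = (2.06×10^6)(3.75×10^-8) = 0.0772 m.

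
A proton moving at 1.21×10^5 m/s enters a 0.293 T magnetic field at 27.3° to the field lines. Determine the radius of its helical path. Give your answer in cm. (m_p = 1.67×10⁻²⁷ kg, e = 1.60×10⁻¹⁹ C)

r ≈ 0.198 cm

Only the perpendicular component v⊥ = v sin27.3° = 5.55×10^4 m/s is bent by the field.
r = m v⊥ /(qB) = (1.67×10^-27)(5.55×10^4) / [(1×1.60×10^-19)(0.293)] = 1.98×10^-3 m.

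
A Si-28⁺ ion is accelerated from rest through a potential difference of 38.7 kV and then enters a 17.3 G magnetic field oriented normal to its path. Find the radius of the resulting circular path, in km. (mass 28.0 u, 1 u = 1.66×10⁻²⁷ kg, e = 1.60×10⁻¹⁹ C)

r ≈ 0.0867 km

The kinetic energy gained is K = qV = (1×1.60×10^-19)(3.87×10^4) = 6.19×10^-15 J.
v = √(2K/m) = 5.16×10^5 m/s.
r = mv/(qB) = (4.65×10^-26)(5.16×10^5) / [(1×1.60×10^-19)(1.73×10^-3)] = 86.7 m.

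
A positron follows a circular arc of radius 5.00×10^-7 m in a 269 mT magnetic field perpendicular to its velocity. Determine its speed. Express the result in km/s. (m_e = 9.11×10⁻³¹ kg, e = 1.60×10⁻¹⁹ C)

v ≈ 23.6 km/s

From qvB = mv²/r, v = qBr/m.
v = (1×1.60×10^-19)(0.269)(5.00×10^-7) / (9.11×10^-31) = 2.36×10^4 m/s.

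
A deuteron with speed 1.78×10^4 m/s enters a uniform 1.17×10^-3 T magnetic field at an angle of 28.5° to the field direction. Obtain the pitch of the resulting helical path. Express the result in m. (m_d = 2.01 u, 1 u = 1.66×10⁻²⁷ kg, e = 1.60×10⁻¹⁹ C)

The velocity component along B is v∥ = v cos28.5° = 1.56×10^4 m/s.
The cyclotron period T = 2πm/(qB) = 1.12×10^-4 s is set by m, q, B alone.
Pitch = v∥·T = (1.56×10^4)(1.12×10^-4) = 1.75 m.

pitch ≈ 1.75 m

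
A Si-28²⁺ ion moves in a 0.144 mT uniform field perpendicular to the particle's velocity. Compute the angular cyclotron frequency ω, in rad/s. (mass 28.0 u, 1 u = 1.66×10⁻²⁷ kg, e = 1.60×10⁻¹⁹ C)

ω = qB/m = (2×1.60×10^-19)(1.44×10^-4) / (4.65×10^-26) = 991 rad/s.

ω ≈ 991 rad/s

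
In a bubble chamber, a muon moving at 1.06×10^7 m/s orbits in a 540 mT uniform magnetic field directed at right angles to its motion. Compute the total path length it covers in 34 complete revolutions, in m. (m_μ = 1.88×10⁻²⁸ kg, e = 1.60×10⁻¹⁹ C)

r = mv/(qB) = 0.0231 m, so one revolution covers 2πr = 0.145 m.
In 34 revolutions: L = 34·2πr = 4.93 m.

L ≈ 4.93 m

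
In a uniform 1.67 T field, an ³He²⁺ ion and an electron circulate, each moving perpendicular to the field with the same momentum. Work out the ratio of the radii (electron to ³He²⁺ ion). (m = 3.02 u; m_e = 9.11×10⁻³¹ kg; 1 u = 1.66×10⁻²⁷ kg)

r = p/(qB) ⇒ at equal p, r ∝ 1/q.
r_{electron}/r_{³He²⁺ ion} = 2.00.

ratio ≈ 2.00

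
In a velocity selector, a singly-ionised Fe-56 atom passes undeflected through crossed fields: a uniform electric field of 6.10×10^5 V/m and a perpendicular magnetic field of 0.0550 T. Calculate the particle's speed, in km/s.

v ≈ 11100 km/s

For zero net force, qE = qvB, so v = E/B.
v = (6.10×10^5) / (0.0550) = 1.11×10^7 m/s.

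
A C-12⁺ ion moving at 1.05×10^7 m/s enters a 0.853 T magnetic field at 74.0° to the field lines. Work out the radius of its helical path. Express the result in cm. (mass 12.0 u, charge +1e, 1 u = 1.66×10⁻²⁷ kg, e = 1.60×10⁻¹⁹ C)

Only the perpendicular component v⊥ = v sin74.0° = 1.01×10^7 m/s is bent by the field.
r = m v⊥ /(qB) = (1.99×10^-26)(1.01×10^7) / [(1×1.60×10^-19)(0.853)] = 1.47 m.

r ≈ 147 cm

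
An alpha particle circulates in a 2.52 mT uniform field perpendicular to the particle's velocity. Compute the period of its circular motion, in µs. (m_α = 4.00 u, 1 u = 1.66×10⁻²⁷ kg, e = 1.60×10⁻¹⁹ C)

T ≈ 51.7 µs

The cyclotron period is independent of speed: T = 2πm/(qB).
T = 2π(6.64×10^-27) / [(2×1.60×10^-19)(2.52×10^-3)] = 5.17×10^-5 s.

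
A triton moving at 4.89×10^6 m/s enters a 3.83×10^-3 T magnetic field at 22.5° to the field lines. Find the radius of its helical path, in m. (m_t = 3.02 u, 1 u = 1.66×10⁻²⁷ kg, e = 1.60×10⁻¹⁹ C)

Only the perpendicular component v⊥ = v sin22.5° = 1.87×10^6 m/s is bent by the field.
r = m v⊥ /(qB) = (5.01×10^-27)(1.87×10^6) / [(1×1.60×10^-19)(3.83×10^-3)] = 15.3 m.

r ≈ 15.3 m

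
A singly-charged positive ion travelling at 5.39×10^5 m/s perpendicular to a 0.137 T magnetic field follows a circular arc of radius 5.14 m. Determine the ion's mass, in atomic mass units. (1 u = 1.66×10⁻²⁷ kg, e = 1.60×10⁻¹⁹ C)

m ≈ 126 u

qvB = mv²/r ⇒ m = qBr/v.
m = (1×1.60×10^-19)(0.137)(5.14) / (5.39×10^5) = 2.09×10^-25 kg = 126 u.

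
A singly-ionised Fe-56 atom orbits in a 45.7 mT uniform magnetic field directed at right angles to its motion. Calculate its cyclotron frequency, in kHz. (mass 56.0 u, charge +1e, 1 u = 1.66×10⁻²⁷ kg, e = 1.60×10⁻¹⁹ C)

f ≈ 12.5 kHz

f = qB/(2πm) = (1×1.60×10^-19)(0.0457) / [2π(9.30×10^-26)] = 1.25×10^4 Hz.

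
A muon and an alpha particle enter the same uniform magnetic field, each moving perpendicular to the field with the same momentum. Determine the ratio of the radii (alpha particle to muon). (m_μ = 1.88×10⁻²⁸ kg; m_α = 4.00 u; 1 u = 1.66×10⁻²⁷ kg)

r = p/(qB) ⇒ at equal p, r ∝ 1/q.
r_{alpha particle}/r_{muon} = 0.500.

ratio ≈ 0.500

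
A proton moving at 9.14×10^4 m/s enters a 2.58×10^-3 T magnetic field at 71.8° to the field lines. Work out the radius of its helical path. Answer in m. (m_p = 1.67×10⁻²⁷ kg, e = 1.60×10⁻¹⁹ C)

r ≈ 0.351 m

Only the perpendicular component v⊥ = v sin71.8° = 8.68×10^4 m/s is bent by the field.
r = m v⊥ /(qB) = (1.67×10^-27)(8.68×10^4) / [(1×1.60×10^-19)(2.58×10^-3)] = 0.351 m.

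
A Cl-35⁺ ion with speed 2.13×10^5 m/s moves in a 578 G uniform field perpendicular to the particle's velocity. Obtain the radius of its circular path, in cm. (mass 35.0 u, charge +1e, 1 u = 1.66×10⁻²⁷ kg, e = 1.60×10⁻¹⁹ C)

The magnetic force provides the centripetal force: qvB = mv²/r, so r = mv/(qB).
r = (5.81×10^-26 kg)(2.13×10^5 m/s) / [(1×1.60×10^-19 C)(0.0578 T)] = 1.34 m.

r ≈ 134 cm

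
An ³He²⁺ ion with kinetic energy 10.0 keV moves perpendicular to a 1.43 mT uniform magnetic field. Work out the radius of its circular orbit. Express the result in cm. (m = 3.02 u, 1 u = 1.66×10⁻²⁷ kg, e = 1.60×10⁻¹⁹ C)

r ≈ 875 cm

Convert the energy: K = 10.0 keV = 1.60×10^-15 J.
v = √(2K/m) = √(2·1.60×10^-15/5.01×10^-27) = 7.99×10^5 m/s.
r = mv/(qB) = (5.01×10^-27)(7.99×10^5) / [(2×1.60×10^-19)(1.43×10^-3)] = 8.75 m.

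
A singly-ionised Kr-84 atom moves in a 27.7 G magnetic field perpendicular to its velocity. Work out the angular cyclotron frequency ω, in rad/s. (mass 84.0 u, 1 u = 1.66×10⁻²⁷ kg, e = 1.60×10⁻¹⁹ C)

ω = qB/m = (1×1.60×10^-19)(2.77×10^-3) / (1.39×10^-25) = 3180 rad/s.

ω ≈ 3180 rad/s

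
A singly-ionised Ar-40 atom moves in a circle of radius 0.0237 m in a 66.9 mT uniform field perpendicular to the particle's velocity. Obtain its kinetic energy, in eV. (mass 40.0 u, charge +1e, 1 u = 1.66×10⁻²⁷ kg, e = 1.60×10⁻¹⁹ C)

K ≈ 3.03 eV

v = qBr/m = (1×1.60×10^-19)(0.0669)(0.0237) / (6.64×10^-26) = 3820 m/s.
K = ½mv² = 0.5·(6.64×10^-26)·(3820)² = 4.85×10^-19 J = 3.03 eV.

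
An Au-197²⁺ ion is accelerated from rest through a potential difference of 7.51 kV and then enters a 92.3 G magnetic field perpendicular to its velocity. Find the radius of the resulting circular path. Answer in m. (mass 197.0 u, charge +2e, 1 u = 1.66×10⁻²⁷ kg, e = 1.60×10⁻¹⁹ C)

r ≈ 13.4 m

The kinetic energy gained is K = qV = (2×1.60×10^-19)(7510) = 2.40×10^-15 J.
v = √(2K/m) = 1.21×10^5 m/s.
r = mv/(qB) = (3.27×10^-25)(1.21×10^5) / [(2×1.60×10^-19)(9.23×10^-3)] = 13.4 m.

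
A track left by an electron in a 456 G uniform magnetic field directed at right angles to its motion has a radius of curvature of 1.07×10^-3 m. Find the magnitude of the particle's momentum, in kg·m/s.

Since qvB = mv²/r, the momentum p = mv = qBr.
p = (1×1.60×10^-19)(0.0456)(1.07×10^-3) = 7.81×10^-24 kg·m/s.

p ≈ 7.81×10^-24 kg·m/s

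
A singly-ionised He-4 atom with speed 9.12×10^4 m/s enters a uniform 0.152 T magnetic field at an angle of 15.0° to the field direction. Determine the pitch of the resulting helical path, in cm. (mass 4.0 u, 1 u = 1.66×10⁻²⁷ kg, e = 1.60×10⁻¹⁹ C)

The velocity component along B is v∥ = v cos15.0° = 8.81×10^4 m/s.
The cyclotron period T = 2πm/(qB) = 1.72×10^-6 s is set by m, q, B alone.
Pitch = v∥·T = (8.81×10^4)(1.72×10^-6) = 0.151 m.

pitch ≈ 15.1 cm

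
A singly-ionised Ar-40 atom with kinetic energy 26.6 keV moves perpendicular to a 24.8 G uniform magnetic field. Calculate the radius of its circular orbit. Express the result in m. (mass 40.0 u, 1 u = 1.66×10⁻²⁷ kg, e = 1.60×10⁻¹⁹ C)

r ≈ 59.9 m

Convert the energy: K = 26.6 keV = 4.26×10^-15 J.
v = √(2K/m) = √(2·4.26×10^-15/6.64×10^-26) = 3.58×10^5 m/s.
r = mv/(qB) = (6.64×10^-26)(3.58×10^5) / [(1×1.60×10^-19)(2.48×10^-3)] = 59.9 m.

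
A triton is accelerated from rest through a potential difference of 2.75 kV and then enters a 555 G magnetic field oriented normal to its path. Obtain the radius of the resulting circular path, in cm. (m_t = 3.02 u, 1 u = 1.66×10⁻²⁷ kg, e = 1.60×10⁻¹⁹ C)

r ≈ 23.7 cm

The kinetic energy gained is K = qV = (1×1.60×10^-19)(2750) = 4.40×10^-16 J.
v = √(2K/m) = 4.19×10^5 m/s.
r = mv/(qB) = (5.01×10^-27)(4.19×10^5) / [(1×1.60×10^-19)(0.0555)] = 0.237 m.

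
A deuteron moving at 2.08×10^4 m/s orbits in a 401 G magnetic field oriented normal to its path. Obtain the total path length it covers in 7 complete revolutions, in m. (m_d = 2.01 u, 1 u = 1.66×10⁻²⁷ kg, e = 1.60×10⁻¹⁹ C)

L ≈ 0.476 m

r = mv/(qB) = 0.0108 m, so one revolution covers 2πr = 0.0680 m.
In 7 revolutions: L = 7·2πr = 0.476 m.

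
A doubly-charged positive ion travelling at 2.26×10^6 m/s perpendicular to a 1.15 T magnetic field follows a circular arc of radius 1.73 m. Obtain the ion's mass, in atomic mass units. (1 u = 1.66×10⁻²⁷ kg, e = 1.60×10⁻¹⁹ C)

qvB = mv²/r ⇒ m = qBr/v.
m = (2×1.60×10^-19)(1.15)(1.73) / (2.26×10^6) = 2.82×10^-25 kg = 170 u.

m ≈ 170 u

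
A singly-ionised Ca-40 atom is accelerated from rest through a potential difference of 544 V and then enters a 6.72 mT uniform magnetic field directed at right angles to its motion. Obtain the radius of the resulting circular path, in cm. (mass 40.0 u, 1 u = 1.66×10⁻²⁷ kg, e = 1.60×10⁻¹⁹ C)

r ≈ 316 cm

The kinetic energy gained is K = qV = (1×1.60×10^-19)(544) = 8.70×10^-17 J.
v = √(2K/m) = 5.12×10^4 m/s.
r = mv/(qB) = (6.64×10^-26)(5.12×10^4) / [(1×1.60×10^-19)(6.72×10^-3)] = 3.16 m.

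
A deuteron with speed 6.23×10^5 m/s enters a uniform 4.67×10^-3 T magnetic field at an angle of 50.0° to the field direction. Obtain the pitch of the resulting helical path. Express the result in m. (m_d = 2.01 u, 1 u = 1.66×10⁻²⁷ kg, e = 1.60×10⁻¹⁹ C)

pitch ≈ 11.2 m

The velocity component along B is v∥ = v cos50.0° = 4.00×10^5 m/s.
The cyclotron period T = 2πm/(qB) = 2.81×10^-5 s is set by m, q, B alone.
Pitch = v∥·T = (4.00×10^5)(2.81×10^-5) = 11.2 m.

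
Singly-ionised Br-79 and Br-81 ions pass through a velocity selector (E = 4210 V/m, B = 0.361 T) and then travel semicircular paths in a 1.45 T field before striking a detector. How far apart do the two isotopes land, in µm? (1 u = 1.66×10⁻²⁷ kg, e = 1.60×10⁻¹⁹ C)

Δd ≈ 334 µm

Both emerge at v = E/B₁ = 1.17×10^4 m/s.
r = mv/(qB₂), so r₁ = 6.592×10^-3 m and r₂ = 6.759×10^-3 m, giving Δr = 1.67×10^-4 m.
After a semicircle each ion lands a diameter 2r from the entry slit, so the separation is 2Δr = 3.34×10^-4 m.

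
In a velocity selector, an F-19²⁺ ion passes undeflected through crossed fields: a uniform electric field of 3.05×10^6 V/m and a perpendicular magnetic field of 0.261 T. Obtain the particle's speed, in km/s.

v ≈ 11700 km/s

For zero net force, qE = qvB, so v = E/B.
v = (3.05×10^6) / (0.261) = 1.17×10^7 m/s.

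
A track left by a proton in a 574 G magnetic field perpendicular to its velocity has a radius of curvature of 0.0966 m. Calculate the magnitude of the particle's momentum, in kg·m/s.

Since qvB = mv²/r, the momentum p = mv = qBr.
p = (1×1.60×10^-19)(0.0574)(0.0966) = 8.87×10^-22 kg·m/s.

p ≈ 8.87×10^-22 kg·m/s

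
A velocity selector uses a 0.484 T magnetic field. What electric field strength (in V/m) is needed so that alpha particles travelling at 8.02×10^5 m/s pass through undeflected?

E ≈ 3.88×10^5 V/m

qE = qvB ⇒ E = vB = (8.02×10^5)(0.484) = 3.88×10^5 V/m.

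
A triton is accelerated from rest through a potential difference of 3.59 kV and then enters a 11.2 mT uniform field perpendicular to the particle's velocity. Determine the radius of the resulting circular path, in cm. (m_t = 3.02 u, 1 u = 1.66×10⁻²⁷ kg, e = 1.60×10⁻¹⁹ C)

The kinetic energy gained is K = qV = (1×1.60×10^-19)(3590) = 5.74×10^-16 J.
v = √(2K/m) = 4.79×10^5 m/s.
r = mv/(qB) = (5.01×10^-27)(4.79×10^5) / [(1×1.60×10^-19)(0.0112)] = 1.34 m.

r ≈ 134 cm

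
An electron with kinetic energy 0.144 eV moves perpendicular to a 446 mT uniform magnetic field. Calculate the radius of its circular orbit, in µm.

r ≈ 2.87 µm

Convert the energy: K = 0.144 eV = 2.30×10^-20 J.
v = √(2K/m) = √(2·2.30×10^-20/9.11×10^-31) = 2.25×10^5 m/s.
r = mv/(qB) = (9.11×10^-31)(2.25×10^5) / [(1×1.60×10^-19)(0.446)] = 2.87×10^-6 m.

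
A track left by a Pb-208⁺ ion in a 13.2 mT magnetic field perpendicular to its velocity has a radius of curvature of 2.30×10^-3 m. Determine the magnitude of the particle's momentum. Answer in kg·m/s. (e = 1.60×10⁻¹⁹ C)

p ≈ 4.86×10^-24 kg·m/s

Since qvB = mv²/r, the momentum p = mv = qBr.
p = (1×1.60×10^-19)(0.0132)(2.30×10^-3) = 4.86×10^-24 kg·m/s.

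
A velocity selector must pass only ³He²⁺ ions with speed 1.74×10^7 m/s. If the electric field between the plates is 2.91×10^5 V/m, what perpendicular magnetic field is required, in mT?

qE = qvB ⇒ B = E/v = (2.91×10^5) / (1.74×10^7) = 0.0167 T.

B ≈ 16.7 mT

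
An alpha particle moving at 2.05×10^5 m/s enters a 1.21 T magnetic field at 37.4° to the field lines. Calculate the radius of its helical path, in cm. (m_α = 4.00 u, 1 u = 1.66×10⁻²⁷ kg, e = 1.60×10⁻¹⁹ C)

r ≈ 0.214 cm

Only the perpendicular component v⊥ = v sin37.4° = 1.25×10^5 m/s is bent by the field.
r = m v⊥ /(qB) = (6.64×10^-27)(1.25×10^5) / [(2×1.60×10^-19)(1.21)] = 2.14×10^-3 m.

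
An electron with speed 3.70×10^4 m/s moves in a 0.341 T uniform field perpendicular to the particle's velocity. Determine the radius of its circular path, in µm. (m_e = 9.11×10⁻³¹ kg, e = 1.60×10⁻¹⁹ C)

The magnetic force provides the centripetal force: qvB = mv²/r, so r = mv/(qB).
r = (9.11×10^-31 kg)(3.70×10^4 m/s) / [(1×1.60×10^-19 C)(0.341 T)] = 6.18×10^-7 m.

r ≈ 0.618 µm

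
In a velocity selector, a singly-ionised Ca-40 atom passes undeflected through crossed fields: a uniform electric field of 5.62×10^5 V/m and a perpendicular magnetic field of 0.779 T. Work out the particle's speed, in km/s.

For zero net force, qE = qvB, so v = E/B.
v = (5.62×10^5) / (0.779) = 7.21×10^5 m/s.

v ≈ 721 km/s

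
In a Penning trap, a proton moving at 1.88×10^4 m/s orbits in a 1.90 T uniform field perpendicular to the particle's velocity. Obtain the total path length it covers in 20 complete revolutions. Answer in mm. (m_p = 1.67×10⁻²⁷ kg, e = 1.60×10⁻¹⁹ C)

L ≈ 13.0 mm

r = mv/(qB) = 1.03×10^-4 m, so one revolution covers 2πr = 6.49×10^-4 m.
In 20 revolutions: L = 20·2πr = 0.0130 m.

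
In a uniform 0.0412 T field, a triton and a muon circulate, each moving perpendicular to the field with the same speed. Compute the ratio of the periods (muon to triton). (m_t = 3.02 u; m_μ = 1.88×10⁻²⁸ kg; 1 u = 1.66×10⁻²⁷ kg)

T = 2πm/(qB) is independent of speed, so T₂/T₁ = (m₂/q₂)/(m₁/q₁).
T_{muon}/T_{triton} = (1.88×10^-28/1e) / (5.01×10^-27/1e) = 0.0375.

ratio ≈ 0.0375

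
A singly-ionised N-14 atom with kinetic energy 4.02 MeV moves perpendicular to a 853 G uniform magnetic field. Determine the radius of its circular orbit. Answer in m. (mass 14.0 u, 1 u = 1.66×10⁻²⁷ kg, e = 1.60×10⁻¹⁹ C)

Convert the energy: K = 4.02 MeV = 6.43×10^-13 J.
v = √(2K/m) = √(2·6.43×10^-13/2.32×10^-26) = 7.44×10^6 m/s.
r = mv/(qB) = (2.32×10^-26)(7.44×10^6) / [(1×1.60×10^-19)(0.0853)] = 12.7 m.

r ≈ 12.7 m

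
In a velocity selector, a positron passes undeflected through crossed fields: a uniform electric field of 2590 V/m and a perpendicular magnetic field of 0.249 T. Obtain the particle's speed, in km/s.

v ≈ 10.4 km/s

For zero net force, qE = qvB, so v = E/B.
v = (2590) / (0.249) = 1.04×10^4 m/s.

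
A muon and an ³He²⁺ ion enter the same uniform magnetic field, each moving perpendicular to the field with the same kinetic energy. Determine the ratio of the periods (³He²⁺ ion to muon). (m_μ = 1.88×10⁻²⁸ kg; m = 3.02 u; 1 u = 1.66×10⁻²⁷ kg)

ratio ≈ 13.3

T = 2πm/(qB) is independent of speed, so T₂/T₁ = (m₂/q₂)/(m₁/q₁).
T_{³He²⁺ ion}/T_{muon} = (5.01×10^-27/2e) / (1.88×10^-28/1e) = 13.3.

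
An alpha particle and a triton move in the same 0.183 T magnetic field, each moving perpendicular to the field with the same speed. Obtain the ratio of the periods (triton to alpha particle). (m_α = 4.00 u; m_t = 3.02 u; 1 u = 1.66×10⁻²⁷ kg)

ratio ≈ 1.51

T = 2πm/(qB) is independent of speed, so T₂/T₁ = (m₂/q₂)/(m₁/q₁).
T_{triton}/T_{alpha particle} = (5.01×10^-27/1e) / (6.64×10^-27/2e) = 1.51.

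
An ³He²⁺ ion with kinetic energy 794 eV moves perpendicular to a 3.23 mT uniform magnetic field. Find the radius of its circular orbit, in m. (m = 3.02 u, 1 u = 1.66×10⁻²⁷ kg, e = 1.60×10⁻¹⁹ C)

r ≈ 1.09 m

Convert the energy: K = 794 eV = 1.27×10^-16 J.
v = √(2K/m) = √(2·1.27×10^-16/5.01×10^-27) = 2.25×10^5 m/s.
r = mv/(qB) = (5.01×10^-27)(2.25×10^5) / [(2×1.60×10^-19)(3.23×10^-3)] = 1.09 m.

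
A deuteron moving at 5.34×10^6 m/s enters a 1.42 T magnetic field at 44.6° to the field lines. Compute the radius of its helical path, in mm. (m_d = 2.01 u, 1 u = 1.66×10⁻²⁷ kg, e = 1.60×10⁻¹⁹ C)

r ≈ 55.1 mm

Only the perpendicular component v⊥ = v sin44.6° = 3.75×10^6 m/s is bent by the field.
r = m v⊥ /(qB) = (3.34×10^-27)(3.75×10^6) / [(1×1.60×10^-19)(1.42)] = 0.0551 m.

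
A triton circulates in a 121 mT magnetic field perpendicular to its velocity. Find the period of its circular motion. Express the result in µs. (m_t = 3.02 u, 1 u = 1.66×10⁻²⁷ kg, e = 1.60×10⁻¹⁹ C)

T ≈ 1.63 µs

The cyclotron period is independent of speed: T = 2πm/(qB).
T = 2π(5.01×10^-27) / [(1×1.60×10^-19)(0.121)] = 1.63×10^-6 s.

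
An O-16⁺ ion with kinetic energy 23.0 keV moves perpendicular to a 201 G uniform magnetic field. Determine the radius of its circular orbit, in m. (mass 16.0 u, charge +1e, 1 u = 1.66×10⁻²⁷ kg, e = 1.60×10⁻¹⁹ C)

Convert the energy: K = 23.0 keV = 3.68×10^-15 J.
v = √(2K/m) = √(2·3.68×10^-15/2.66×10^-26) = 5.26×10^5 m/s.
r = mv/(qB) = (2.66×10^-26)(5.26×10^5) / [(1×1.60×10^-19)(0.0201)] = 4.35 m.

r ≈ 4.35 m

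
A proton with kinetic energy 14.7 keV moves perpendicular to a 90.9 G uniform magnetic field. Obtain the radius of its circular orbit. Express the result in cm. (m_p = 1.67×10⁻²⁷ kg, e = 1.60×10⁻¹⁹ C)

Convert the energy: K = 14.7 keV = 2.35×10^-15 J.
v = √(2K/m) = √(2·2.35×10^-15/1.67×10^-27) = 1.68×10^6 m/s.
r = mv/(qB) = (1.67×10^-27)(1.68×10^6) / [(1×1.60×10^-19)(9.09×10^-3)] = 1.93 m.

r ≈ 193 cm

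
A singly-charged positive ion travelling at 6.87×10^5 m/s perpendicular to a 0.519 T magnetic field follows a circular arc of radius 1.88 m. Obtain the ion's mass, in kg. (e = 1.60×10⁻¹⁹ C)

m ≈ 2.27×10^-25 kg

qvB = mv²/r ⇒ m = qBr/v.
m = (1×1.60×10^-19)(0.519)(1.88) / (6.87×10^5) = 2.27×10^-25 kg.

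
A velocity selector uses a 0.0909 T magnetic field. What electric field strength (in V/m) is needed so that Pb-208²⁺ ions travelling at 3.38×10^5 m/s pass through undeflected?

E ≈ 3.07×10^4 V/m

qE = qvB ⇒ E = vB = (3.38×10^5)(0.0909) = 3.07×10^4 V/m.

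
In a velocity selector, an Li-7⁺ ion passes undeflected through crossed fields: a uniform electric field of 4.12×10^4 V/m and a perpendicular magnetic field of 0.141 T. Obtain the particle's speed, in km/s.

For zero net force, qE = qvB, so v = E/B.
v = (4.12×10^4) / (0.141) = 2.92×10^5 m/s.

v ≈ 292 km/s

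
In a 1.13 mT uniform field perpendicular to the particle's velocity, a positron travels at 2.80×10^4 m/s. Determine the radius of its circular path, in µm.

r ≈ 141 µm

The magnetic force provides the centripetal force: qvB = mv²/r, so r = mv/(qB).
r = (9.11×10^-31 kg)(2.80×10^4 m/s) / [(1×1.60×10^-19 C)(1.13×10^-3 T)] = 1.41×10^-4 m.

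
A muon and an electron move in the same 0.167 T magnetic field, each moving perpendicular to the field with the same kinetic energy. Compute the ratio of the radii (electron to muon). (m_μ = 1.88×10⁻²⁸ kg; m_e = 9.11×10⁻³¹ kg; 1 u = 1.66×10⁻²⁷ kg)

ratio ≈ 0.0696

r = √(2mK)/(qB) ⇒ at equal K, r ∝ √m/q.
r_{electron}/r_{muon} = 0.0696.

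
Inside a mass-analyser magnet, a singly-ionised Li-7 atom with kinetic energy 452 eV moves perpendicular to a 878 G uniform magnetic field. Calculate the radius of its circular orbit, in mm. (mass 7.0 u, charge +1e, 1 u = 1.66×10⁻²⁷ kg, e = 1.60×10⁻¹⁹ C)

r ≈ 92.3 mm

Convert the energy: K = 452 eV = 7.23×10^-17 J.
v = √(2K/m) = √(2·7.23×10^-17/1.16×10^-26) = 1.12×10^5 m/s.
r = mv/(qB) = (1.16×10^-26)(1.12×10^5) / [(1×1.60×10^-19)(0.0878)] = 0.0923 m.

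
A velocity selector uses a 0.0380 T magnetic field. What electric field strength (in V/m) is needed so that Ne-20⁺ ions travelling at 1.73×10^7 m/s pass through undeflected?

E ≈ 6.57×10^5 V/m

qE = qvB ⇒ E = vB = (1.73×10^7)(0.0380) = 6.57×10^5 V/m.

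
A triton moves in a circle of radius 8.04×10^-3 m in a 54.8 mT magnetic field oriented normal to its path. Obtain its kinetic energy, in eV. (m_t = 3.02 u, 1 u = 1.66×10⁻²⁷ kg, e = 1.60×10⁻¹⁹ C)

v = qBr/m = (1×1.60×10^-19)(0.0548)(8.04×10^-3) / (5.01×10^-27) = 1.41×10^4 m/s.
K = ½mv² = 0.5·(5.01×10^-27)·(1.41×10^4)² = 4.96×10^-19 J = 3.10 eV.

K ≈ 3.10 eV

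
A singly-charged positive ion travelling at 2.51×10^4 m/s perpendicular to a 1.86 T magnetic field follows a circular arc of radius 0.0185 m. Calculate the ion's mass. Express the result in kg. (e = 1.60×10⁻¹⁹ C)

m ≈ 2.19×10^-25 kg

qvB = mv²/r ⇒ m = qBr/v.
m = (1×1.60×10^-19)(1.86)(0.0185) / (2.51×10^4) = 2.19×10^-25 kg.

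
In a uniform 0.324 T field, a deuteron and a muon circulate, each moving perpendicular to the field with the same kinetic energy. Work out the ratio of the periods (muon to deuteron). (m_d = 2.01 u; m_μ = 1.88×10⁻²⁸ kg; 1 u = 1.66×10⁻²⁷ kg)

ratio ≈ 0.0563

T = 2πm/(qB) is independent of speed, so T₂/T₁ = (m₂/q₂)/(m₁/q₁).
T_{muon}/T_{deuteron} = (1.88×10^-28/1e) / (3.34×10^-27/1e) = 0.0563.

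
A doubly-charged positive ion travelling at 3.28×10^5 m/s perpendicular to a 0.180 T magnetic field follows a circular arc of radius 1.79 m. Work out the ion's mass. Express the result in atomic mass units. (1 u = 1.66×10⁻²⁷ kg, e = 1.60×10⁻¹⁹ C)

qvB = mv²/r ⇒ m = qBr/v.
m = (2×1.60×10^-19)(0.180)(1.79) / (3.28×10^5) = 3.14×10^-25 kg = 189 u.

m ≈ 189 u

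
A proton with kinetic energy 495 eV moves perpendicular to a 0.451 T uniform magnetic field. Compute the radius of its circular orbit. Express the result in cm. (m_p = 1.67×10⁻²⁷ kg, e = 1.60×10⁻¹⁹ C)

Convert the energy: K = 495 eV = 7.92×10^-17 J.
v = √(2K/m) = √(2·7.92×10^-17/1.67×10^-27) = 3.08×10^5 m/s.
r = mv/(qB) = (1.67×10^-27)(3.08×10^5) / [(1×1.60×10^-19)(0.451)] = 7.13×10^-3 m.

r ≈ 0.713 cm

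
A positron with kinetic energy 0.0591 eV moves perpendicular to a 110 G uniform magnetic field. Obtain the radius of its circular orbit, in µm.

r ≈ 74.6 µm

Convert the energy: K = 0.0591 eV = 9.46×10^-21 J.
v = √(2K/m) = √(2·9.46×10^-21/9.11×10^-31) = 1.44×10^5 m/s.
r = mv/(qB) = (9.11×10^-31)(1.44×10^5) / [(1×1.60×10^-19)(0.0110)] = 7.46×10^-5 m.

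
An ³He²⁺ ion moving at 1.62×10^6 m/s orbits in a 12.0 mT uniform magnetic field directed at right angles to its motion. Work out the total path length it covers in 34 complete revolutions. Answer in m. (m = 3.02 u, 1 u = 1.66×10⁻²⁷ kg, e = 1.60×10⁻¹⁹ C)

L ≈ 452 m

r = mv/(qB) = 2.11 m, so one revolution covers 2πr = 13.3 m.
In 34 revolutions: L = 34·2πr = 452 m.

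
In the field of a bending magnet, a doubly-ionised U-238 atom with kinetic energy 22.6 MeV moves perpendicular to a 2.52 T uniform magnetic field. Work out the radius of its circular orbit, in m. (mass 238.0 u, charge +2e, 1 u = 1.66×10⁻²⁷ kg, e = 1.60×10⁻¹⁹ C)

Convert the energy: K = 22.6 MeV = 3.62×10^-12 J.
v = √(2K/m) = √(2·3.62×10^-12/3.95×10^-25) = 4.28×10^6 m/s.
r = mv/(qB) = (3.95×10^-25)(4.28×10^6) / [(2×1.60×10^-19)(2.52)] = 2.10 m.

r ≈ 2.10 m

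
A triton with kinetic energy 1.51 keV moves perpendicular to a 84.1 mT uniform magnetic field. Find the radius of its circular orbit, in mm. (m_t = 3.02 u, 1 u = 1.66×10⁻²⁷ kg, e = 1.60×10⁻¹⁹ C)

Convert the energy: K = 1.51 keV = 2.42×10^-16 J.
v = √(2K/m) = √(2·2.42×10^-16/5.01×10^-27) = 3.10×10^5 m/s.
r = mv/(qB) = (5.01×10^-27)(3.10×10^5) / [(1×1.60×10^-19)(0.0841)] = 0.116 m.

r ≈ 116 mm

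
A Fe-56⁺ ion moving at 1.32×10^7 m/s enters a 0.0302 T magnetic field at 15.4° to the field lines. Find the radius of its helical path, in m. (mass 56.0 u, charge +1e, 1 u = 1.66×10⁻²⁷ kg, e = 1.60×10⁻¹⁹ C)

Only the perpendicular component v⊥ = v sin15.4° = 3.51×10^6 m/s is bent by the field.
r = m v⊥ /(qB) = (9.30×10^-26)(3.51×10^6) / [(1×1.60×10^-19)(0.0302)] = 67.4 m.

r ≈ 67.4 m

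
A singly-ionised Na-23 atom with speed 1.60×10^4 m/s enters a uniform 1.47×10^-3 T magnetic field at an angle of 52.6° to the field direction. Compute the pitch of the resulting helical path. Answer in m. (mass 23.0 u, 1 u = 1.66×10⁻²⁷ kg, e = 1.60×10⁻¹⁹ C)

The velocity component along B is v∥ = v cos52.6° = 9720 m/s.
The cyclotron period T = 2πm/(qB) = 1.02×10^-3 s is set by m, q, B alone.
Pitch = v∥·T = (9720)(1.02×10^-3) = 9.91 m.

pitch ≈ 9.91 m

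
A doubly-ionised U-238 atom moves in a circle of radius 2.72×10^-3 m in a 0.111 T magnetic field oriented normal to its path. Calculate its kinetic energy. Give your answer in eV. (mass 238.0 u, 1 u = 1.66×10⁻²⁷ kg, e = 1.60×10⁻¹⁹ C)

K ≈ 0.0738 eV

v = qBr/m = (2×1.60×10^-19)(0.111)(2.72×10^-3) / (3.95×10^-25) = 245 m/s.
K = ½mv² = 0.5·(3.95×10^-25)·(245)² = 1.18×10^-20 J = 0.0738 eV.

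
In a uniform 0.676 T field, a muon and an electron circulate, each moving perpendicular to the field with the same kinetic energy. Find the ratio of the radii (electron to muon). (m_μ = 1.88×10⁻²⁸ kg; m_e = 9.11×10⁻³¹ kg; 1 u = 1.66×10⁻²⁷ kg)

ratio ≈ 0.0696

r = √(2mK)/(qB) ⇒ at equal K, r ∝ √m/q.
r_{electron}/r_{muon} = 0.0696.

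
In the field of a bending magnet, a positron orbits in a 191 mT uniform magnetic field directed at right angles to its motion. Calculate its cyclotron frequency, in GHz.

f ≈ 5.34 GHz

f = qB/(2πm) = (1×1.60×10^-19)(0.191) / [2π(9.11×10^-31)] = 5.34×10^9 Hz.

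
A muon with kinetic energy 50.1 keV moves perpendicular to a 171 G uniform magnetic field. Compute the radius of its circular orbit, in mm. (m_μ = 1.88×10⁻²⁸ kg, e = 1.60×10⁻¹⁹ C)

r ≈ 635 mm

Convert the energy: K = 50.1 keV = 8.02×10^-15 J.
v = √(2K/m) = √(2·8.02×10^-15/1.88×10^-28) = 9.23×10^6 m/s.
r = mv/(qB) = (1.88×10^-28)(9.23×10^6) / [(1×1.60×10^-19)(0.0171)] = 0.635 m.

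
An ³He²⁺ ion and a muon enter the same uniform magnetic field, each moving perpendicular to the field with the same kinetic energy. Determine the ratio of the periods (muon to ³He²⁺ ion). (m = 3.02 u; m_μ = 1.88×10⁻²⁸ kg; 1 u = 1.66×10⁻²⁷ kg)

T = 2πm/(qB) is independent of speed, so T₂/T₁ = (m₂/q₂)/(m₁/q₁).
T_{muon}/T_{³He²⁺ ion} = (1.88×10^-28/1e) / (5.01×10^-27/2e) = 0.0750.

ratio ≈ 0.0750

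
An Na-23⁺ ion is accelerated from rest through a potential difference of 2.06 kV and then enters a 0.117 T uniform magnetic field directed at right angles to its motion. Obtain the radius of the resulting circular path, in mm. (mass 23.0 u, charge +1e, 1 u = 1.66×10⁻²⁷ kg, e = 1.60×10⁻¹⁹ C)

r ≈ 268 mm

The kinetic energy gained is K = qV = (1×1.60×10^-19)(2060) = 3.30×10^-16 J.
v = √(2K/m) = 1.31×10^5 m/s.
r = mv/(qB) = (3.82×10^-26)(1.31×10^5) / [(1×1.60×10^-19)(0.117)] = 0.268 m.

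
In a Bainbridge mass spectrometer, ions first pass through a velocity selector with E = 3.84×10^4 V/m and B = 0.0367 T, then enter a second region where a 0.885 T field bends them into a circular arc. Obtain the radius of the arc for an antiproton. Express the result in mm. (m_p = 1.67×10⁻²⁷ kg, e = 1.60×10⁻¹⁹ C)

r ≈ 12.3 mm

The selector passes v = E/B = 3.84×10^4/0.0367 = 1.05×10^6 m/s.
In the deflection region, r = mv/(qB₂) = (1.67×10^-27)(1.05×10^6) / [(1×1.60×10^-19)(0.885)] = 0.0123 m.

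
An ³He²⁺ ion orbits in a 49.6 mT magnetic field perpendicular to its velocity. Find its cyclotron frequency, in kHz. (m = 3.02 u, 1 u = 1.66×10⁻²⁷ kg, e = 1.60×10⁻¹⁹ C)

f ≈ 504 kHz

f = qB/(2πm) = (2×1.60×10^-19)(0.0496) / [2π(5.01×10^-27)] = 5.04×10^5 Hz.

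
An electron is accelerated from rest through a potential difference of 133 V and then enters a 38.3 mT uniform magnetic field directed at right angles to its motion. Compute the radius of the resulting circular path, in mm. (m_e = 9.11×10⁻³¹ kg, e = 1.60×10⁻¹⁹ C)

r ≈ 1.02 mm

The kinetic energy gained is K = qV = (1×1.60×10^-19)(133) = 2.13×10^-17 J.
v = √(2K/m) = 6.84×10^6 m/s.
r = mv/(qB) = (9.11×10^-31)(6.84×10^6) / [(1×1.60×10^-19)(0.0383)] = 1.02×10^-3 m.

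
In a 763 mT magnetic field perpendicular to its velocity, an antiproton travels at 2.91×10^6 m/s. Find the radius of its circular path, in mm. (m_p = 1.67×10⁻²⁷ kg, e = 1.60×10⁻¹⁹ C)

The magnetic force provides the centripetal force: qvB = mv²/r, so r = mv/(qB).
r = (1.67×10^-27 kg)(2.91×10^6 m/s) / [(1×1.60×10^-19 C)(0.763 T)] = 0.0398 m.

r ≈ 39.8 mm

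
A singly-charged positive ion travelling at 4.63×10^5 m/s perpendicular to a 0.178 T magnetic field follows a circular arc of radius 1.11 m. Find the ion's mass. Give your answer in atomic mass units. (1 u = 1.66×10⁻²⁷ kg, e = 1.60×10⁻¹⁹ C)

qvB = mv²/r ⇒ m = qBr/v.
m = (1×1.60×10^-19)(0.178)(1.11) / (4.63×10^5) = 6.83×10^-26 kg = 41.1 u.

m ≈ 41.1 u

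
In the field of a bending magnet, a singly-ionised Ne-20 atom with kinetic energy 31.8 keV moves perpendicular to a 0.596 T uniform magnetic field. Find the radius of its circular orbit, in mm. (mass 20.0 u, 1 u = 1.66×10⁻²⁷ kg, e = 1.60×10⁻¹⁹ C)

r ≈ 193 mm

Convert the energy: K = 31.8 keV = 5.09×10^-15 J.
v = √(2K/m) = √(2·5.09×10^-15/3.32×10^-26) = 5.54×10^5 m/s.
r = mv/(qB) = (3.32×10^-26)(5.54×10^5) / [(1×1.60×10^-19)(0.596)] = 0.193 m.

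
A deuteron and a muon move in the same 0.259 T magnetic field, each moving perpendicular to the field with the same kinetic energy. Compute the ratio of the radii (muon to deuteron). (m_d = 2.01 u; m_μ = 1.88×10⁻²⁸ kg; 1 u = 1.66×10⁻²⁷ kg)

r = √(2mK)/(qB) ⇒ at equal K, r ∝ √m/q.
r_{muon}/r_{deuteron} = 0.237.

ratio ≈ 0.237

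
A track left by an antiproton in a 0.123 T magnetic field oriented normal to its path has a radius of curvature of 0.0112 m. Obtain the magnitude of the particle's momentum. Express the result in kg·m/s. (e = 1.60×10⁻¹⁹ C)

Since qvB = mv²/r, the momentum p = mv = qBr.
p = (1×1.60×10^-19)(0.123)(0.0112) = 2.20×10^-22 kg·m/s.

p ≈ 2.20×10^-22 kg·m/s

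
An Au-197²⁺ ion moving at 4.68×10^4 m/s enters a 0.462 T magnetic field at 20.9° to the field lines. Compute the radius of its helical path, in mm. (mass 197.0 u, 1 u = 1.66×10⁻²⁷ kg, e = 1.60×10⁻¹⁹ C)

r ≈ 36.9 mm

Only the perpendicular component v⊥ = v sin20.9° = 1.67×10^4 m/s is bent by the field.
r = m v⊥ /(qB) = (3.27×10^-25)(1.67×10^4) / [(2×1.60×10^-19)(0.462)] = 0.0369 m.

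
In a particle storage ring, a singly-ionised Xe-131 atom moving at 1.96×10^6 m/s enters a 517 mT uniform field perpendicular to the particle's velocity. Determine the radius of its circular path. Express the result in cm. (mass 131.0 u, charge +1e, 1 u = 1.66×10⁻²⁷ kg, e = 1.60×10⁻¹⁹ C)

r ≈ 515 cm

The magnetic force provides the centripetal force: qvB = mv²/r, so r = mv/(qB).
r = (2.17×10^-25 kg)(1.96×10^6 m/s) / [(1×1.60×10^-19 C)(0.517 T)] = 5.15 m.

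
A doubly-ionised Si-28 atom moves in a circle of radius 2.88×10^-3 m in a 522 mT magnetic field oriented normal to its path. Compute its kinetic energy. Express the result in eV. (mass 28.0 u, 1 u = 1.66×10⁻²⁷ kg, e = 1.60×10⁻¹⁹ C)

v = qBr/m = (2×1.60×10^-19)(0.522)(2.88×10^-3) / (4.65×10^-26) = 1.04×10^4 m/s.
K = ½mv² = 0.5·(4.65×10^-26)·(1.04×10^4)² = 2.49×10^-18 J = 15.6 eV.

K ≈ 15.6 eV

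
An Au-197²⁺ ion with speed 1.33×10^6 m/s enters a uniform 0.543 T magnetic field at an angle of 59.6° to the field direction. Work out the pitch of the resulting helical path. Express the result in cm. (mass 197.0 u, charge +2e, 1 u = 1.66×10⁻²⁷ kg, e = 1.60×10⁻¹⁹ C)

pitch ≈ 796 cm

The velocity component along B is v∥ = v cos59.6° = 6.73×10^5 m/s.
The cyclotron period T = 2πm/(qB) = 1.18×10^-5 s is set by m, q, B alone.
Pitch = v∥·T = (6.73×10^5)(1.18×10^-5) = 7.96 m.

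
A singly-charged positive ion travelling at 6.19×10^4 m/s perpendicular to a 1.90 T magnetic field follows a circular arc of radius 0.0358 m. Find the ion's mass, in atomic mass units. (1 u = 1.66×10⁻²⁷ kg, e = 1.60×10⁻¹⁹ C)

qvB = mv²/r ⇒ m = qBr/v.
m = (1×1.60×10^-19)(1.90)(0.0358) / (6.19×10^4) = 1.76×10^-25 kg = 106 u.

m ≈ 106 u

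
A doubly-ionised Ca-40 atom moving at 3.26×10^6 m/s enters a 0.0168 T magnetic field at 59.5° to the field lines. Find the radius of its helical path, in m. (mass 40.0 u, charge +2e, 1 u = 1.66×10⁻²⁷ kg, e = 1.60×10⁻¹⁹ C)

Only the perpendicular component v⊥ = v sin59.5° = 2.81×10^6 m/s is bent by the field.
r = m v⊥ /(qB) = (6.64×10^-26)(2.81×10^6) / [(2×1.60×10^-19)(0.0168)] = 34.7 m.

r ≈ 34.7 m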